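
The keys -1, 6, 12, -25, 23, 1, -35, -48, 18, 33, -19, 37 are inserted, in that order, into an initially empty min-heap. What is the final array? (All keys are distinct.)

[-48, -35, -25, -1, -19, 12, 1, 6, 18, 33, 23, 37]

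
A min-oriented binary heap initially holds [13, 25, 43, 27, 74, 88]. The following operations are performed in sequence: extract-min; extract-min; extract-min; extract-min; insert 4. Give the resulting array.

extract-min → returns 13:
  remove root 13; move last element 88 to root → [88, 25, 43, 27, 74]
  88 vs smaller child 25 at index 1, swap → [25, 88, 43, 27, 74]
  88 vs smaller child 27 at index 3, swap → [25, 27, 43, 88, 74]
extract-min → returns 25:
  remove root 25; move last element 74 to root → [74, 27, 43, 88]
  74 vs smaller child 27 at index 1, swap → [27, 74, 43, 88]
extract-min → returns 27:
  remove root 27; move last element 88 to root → [88, 74, 43]
  88 vs smaller child 43 at index 2, swap → [43, 74, 88]
extract-min → returns 43:
  remove root 43; move last element 88 to root → [88, 74]
  88 vs only child 74 at index 1, swap → [74, 88]
insert 4:
  append 4 at index 2 → [74, 88, 4]
  4 < parent 74 at index 0, swap → [4, 88, 74]

[4, 88, 74]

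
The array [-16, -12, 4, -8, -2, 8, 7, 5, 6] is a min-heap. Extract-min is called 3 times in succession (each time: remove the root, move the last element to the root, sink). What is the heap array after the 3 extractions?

extract-min #1 returns -16:
  remove root -16; move last element 6 to root → [6, -12, 4, -8, -2, 8, 7, 5]
  6 vs smaller child -12 at index 1, swap → [-12, 6, 4, -8, -2, 8, 7, 5]
  6 vs smaller child -8 at index 3, swap → [-12, -8, 4, 6, -2, 8, 7, 5]
  6 vs only child 5 at index 7, swap → [-12, -8, 4, 5, -2, 8, 7, 6]
extract-min #2 returns -12:
  remove root -12; move last element 6 to root → [6, -8, 4, 5, -2, 8, 7]
  6 vs smaller child -8 at index 1, swap → [-8, 6, 4, 5, -2, 8, 7]
  6 vs smaller child -2 at index 4, swap → [-8, -2, 4, 5, 6, 8, 7]
extract-min #3 returns -8:
  remove root -8; move last element 7 to root → [7, -2, 4, 5, 6, 8]
  7 vs smaller child -2 at index 1, swap → [-2, 7, 4, 5, 6, 8]
  7 vs smaller child 5 at index 3, swap → [-2, 5, 4, 7, 6, 8]

[-2, 5, 4, 7, 6, 8]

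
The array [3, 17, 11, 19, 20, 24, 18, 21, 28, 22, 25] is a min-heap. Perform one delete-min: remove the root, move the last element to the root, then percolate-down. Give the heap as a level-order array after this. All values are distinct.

[11, 17, 18, 19, 20, 24, 25, 21, 28, 22]

remove root 3; move last element 25 to root → [25, 17, 11, 19, 20, 24, 18, 21, 28, 22]
25 vs smaller child 11 at index 2, swap → [11, 17, 25, 19, 20, 24, 18, 21, 28, 22]
25 vs smaller child 18 at index 6, swap → [11, 17, 18, 19, 20, 24, 25, 21, 28, 22]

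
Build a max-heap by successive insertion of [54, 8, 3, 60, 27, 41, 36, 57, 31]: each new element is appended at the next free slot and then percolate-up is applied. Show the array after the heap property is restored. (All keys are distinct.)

[60, 57, 41, 54, 27, 3, 36, 8, 31]

Insert 54:
  append 54 at index 0 → [54] (no swap needed)
Insert 8:
  append 8 at index 1 → [54, 8] (no swap needed)
Insert 3:
  append 3 at index 2 → [54, 8, 3] (no swap needed)
Insert 60:
  append 60 at index 3 → [54, 8, 3, 60]
  60 > parent 8 at index 1, swap → [54, 60, 3, 8]
  60 > parent 54 at index 0, swap → [60, 54, 3, 8]
Insert 27:
  append 27 at index 4 → [60, 54, 3, 8, 27] (no swap needed)
Insert 41:
  append 41 at index 5 → [60, 54, 3, 8, 27, 41]
  41 > parent 3 at index 2, swap → [60, 54, 41, 8, 27, 3]
Insert 36:
  append 36 at index 6 → [60, 54, 41, 8, 27, 3, 36] (no swap needed)
Insert 57:
  append 57 at index 7 → [60, 54, 41, 8, 27, 3, 36, 57]
  57 > parent 8 at index 3, swap → [60, 54, 41, 57, 27, 3, 36, 8]
  57 > parent 54 at index 1, swap → [60, 57, 41, 54, 27, 3, 36, 8]
Insert 31:
  append 31 at index 8 → [60, 57, 41, 54, 27, 3, 36, 8, 31] (no swap needed)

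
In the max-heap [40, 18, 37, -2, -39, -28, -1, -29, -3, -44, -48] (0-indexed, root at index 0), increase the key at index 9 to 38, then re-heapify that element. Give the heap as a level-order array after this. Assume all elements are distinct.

[40, 38, 37, -2, 18, -28, -1, -29, -3, -39, -48]

set index 9 from -44 to 38 → [40, 18, 37, -2, -39, -28, -1, -29, -3, 38, -48]
38 > parent -39 at index 4, swap → [40, 18, 37, -2, 38, -28, -1, -29, -3, -39, -48]
38 > parent 18 at index 1, swap → [40, 38, 37, -2, 18, -28, -1, -29, -3, -39, -48]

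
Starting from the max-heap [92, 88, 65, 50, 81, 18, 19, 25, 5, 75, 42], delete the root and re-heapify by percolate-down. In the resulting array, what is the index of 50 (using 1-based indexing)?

remove root 92; move last element 42 to root → [42, 88, 65, 50, 81, 18, 19, 25, 5, 75]
42 vs larger child 88 at index 2, swap → [88, 42, 65, 50, 81, 18, 19, 25, 5, 75]
42 vs larger child 81 at index 5, swap → [88, 81, 65, 50, 42, 18, 19, 25, 5, 75]
42 vs only child 75 at index 10, swap → [88, 81, 65, 50, 75, 18, 19, 25, 5, 42]
resulting array: [88, 81, 65, 50, 75, 18, 19, 25, 5, 42]

4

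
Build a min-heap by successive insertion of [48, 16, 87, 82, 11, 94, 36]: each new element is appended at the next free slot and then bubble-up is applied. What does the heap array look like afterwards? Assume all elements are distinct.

[11, 16, 36, 82, 48, 94, 87]

Insert 48:
  append 48 at index 0 → [48] (no swap needed)
Insert 16:
  append 16 at index 1 → [48, 16]
  16 < parent 48 at index 0, swap → [16, 48]
Insert 87:
  append 87 at index 2 → [16, 48, 87] (no swap needed)
Insert 82:
  append 82 at index 3 → [16, 48, 87, 82] (no swap needed)
Insert 11:
  append 11 at index 4 → [16, 48, 87, 82, 11]
  11 < parent 48 at index 1, swap → [16, 11, 87, 82, 48]
  11 < parent 16 at index 0, swap → [11, 16, 87, 82, 48]
Insert 94:
  append 94 at index 5 → [11, 16, 87, 82, 48, 94] (no swap needed)
Insert 36:
  append 36 at index 6 → [11, 16, 87, 82, 48, 94, 36]
  36 < parent 87 at index 2, swap → [11, 16, 36, 82, 48, 94, 87]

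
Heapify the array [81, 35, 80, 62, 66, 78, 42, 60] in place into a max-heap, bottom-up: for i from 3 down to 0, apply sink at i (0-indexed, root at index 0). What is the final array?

sift down from index 3: already satisfies heap property
sift down from index 2: already satisfies heap property
sift down from index 1:
  35 vs larger child 66 at index 4, swap → [81, 66, 80, 62, 35, 78, 42, 60]
sift down from index 0: already satisfies heap property

[81, 66, 80, 62, 35, 78, 42, 60]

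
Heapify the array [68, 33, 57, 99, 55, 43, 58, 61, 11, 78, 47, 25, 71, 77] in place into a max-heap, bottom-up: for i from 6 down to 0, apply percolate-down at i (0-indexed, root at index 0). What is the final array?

[99, 78, 77, 61, 68, 71, 58, 33, 11, 55, 47, 25, 43, 57]

sift down from index 6:
  58 vs only child 77 at index 13, swap → [68, 33, 57, 99, 55, 43, 77, 61, 11, 78, 47, 25, 71, 58]
sift down from index 5:
  43 vs larger child 71 at index 12, swap → [68, 33, 57, 99, 55, 71, 77, 61, 11, 78, 47, 25, 43, 58]
sift down from index 4:
  55 vs larger child 78 at index 9, swap → [68, 33, 57, 99, 78, 71, 77, 61, 11, 55, 47, 25, 43, 58]
sift down from index 3: already satisfies heap property
sift down from index 2:
  57 vs larger child 77 at index 6, swap → [68, 33, 77, 99, 78, 71, 57, 61, 11, 55, 47, 25, 43, 58]
  57 vs only child 58 at index 13, swap → [68, 33, 77, 99, 78, 71, 58, 61, 11, 55, 47, 25, 43, 57]
sift down from index 1:
  33 vs larger child 99 at index 3, swap → [68, 99, 77, 33, 78, 71, 58, 61, 11, 55, 47, 25, 43, 57]
  33 vs larger child 61 at index 7, swap → [68, 99, 77, 61, 78, 71, 58, 33, 11, 55, 47, 25, 43, 57]
sift down from index 0:
  68 vs larger child 99 at index 1, swap → [99, 68, 77, 61, 78, 71, 58, 33, 11, 55, 47, 25, 43, 57]
  68 vs larger child 78 at index 4, swap → [99, 78, 77, 61, 68, 71, 58, 33, 11, 55, 47, 25, 43, 57]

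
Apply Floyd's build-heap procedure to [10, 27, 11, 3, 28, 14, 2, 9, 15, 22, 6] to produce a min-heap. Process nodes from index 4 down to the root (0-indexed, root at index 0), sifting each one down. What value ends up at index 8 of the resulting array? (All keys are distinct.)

15

sift down from index 4:
  28 vs smaller child 6 at index 10, swap → [10, 27, 11, 3, 6, 14, 2, 9, 15, 22, 28]
sift down from index 3: already satisfies heap property
sift down from index 2:
  11 vs smaller child 2 at index 6, swap → [10, 27, 2, 3, 6, 14, 11, 9, 15, 22, 28]
sift down from index 1:
  27 vs smaller child 3 at index 3, swap → [10, 3, 2, 27, 6, 14, 11, 9, 15, 22, 28]
  27 vs smaller child 9 at index 7, swap → [10, 3, 2, 9, 6, 14, 11, 27, 15, 22, 28]
sift down from index 0:
  10 vs smaller child 2 at index 2, swap → [2, 3, 10, 9, 6, 14, 11, 27, 15, 22, 28]
resulting array: [2, 3, 10, 9, 6, 14, 11, 27, 15, 22, 28]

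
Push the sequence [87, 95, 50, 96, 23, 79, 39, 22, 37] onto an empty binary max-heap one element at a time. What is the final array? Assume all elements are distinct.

[96, 95, 79, 87, 23, 50, 39, 22, 37]

Insert 87:
  append 87 at index 0 → [87] (no swap needed)
Insert 95:
  append 95 at index 1 → [87, 95]
  95 > parent 87 at index 0, swap → [95, 87]
Insert 50:
  append 50 at index 2 → [95, 87, 50] (no swap needed)
Insert 96:
  append 96 at index 3 → [95, 87, 50, 96]
  96 > parent 87 at index 1, swap → [95, 96, 50, 87]
  96 > parent 95 at index 0, swap → [96, 95, 50, 87]
Insert 23:
  append 23 at index 4 → [96, 95, 50, 87, 23] (no swap needed)
Insert 79:
  append 79 at index 5 → [96, 95, 50, 87, 23, 79]
  79 > parent 50 at index 2, swap → [96, 95, 79, 87, 23, 50]
Insert 39:
  append 39 at index 6 → [96, 95, 79, 87, 23, 50, 39] (no swap needed)
Insert 22:
  append 22 at index 7 → [96, 95, 79, 87, 23, 50, 39, 22] (no swap needed)
Insert 37:
  append 37 at index 8 → [96, 95, 79, 87, 23, 50, 39, 22, 37] (no swap needed)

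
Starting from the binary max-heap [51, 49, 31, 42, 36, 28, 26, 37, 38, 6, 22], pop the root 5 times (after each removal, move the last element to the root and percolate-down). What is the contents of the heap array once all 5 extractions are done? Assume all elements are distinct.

[36, 26, 31, 22, 6, 28]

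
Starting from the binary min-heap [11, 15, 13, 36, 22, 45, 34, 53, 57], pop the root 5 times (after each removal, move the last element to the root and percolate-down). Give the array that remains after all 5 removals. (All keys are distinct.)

[36, 53, 45, 57]

extract-min #1 returns 11:
  remove root 11; move last element 57 to root → [57, 15, 13, 36, 22, 45, 34, 53]
  57 vs smaller child 13 at index 2, swap → [13, 15, 57, 36, 22, 45, 34, 53]
  57 vs smaller child 34 at index 6, swap → [13, 15, 34, 36, 22, 45, 57, 53]
extract-min #2 returns 13:
  remove root 13; move last element 53 to root → [53, 15, 34, 36, 22, 45, 57]
  53 vs smaller child 15 at index 1, swap → [15, 53, 34, 36, 22, 45, 57]
  53 vs smaller child 22 at index 4, swap → [15, 22, 34, 36, 53, 45, 57]
extract-min #3 returns 15:
  remove root 15; move last element 57 to root → [57, 22, 34, 36, 53, 45]
  57 vs smaller child 22 at index 1, swap → [22, 57, 34, 36, 53, 45]
  57 vs smaller child 36 at index 3, swap → [22, 36, 34, 57, 53, 45]
extract-min #4 returns 22:
  remove root 22; move last element 45 to root → [45, 36, 34, 57, 53]
  45 vs smaller child 34 at index 2, swap → [34, 36, 45, 57, 53]
extract-min #5 returns 34:
  remove root 34; move last element 53 to root → [53, 36, 45, 57]
  53 vs smaller child 36 at index 1, swap → [36, 53, 45, 57]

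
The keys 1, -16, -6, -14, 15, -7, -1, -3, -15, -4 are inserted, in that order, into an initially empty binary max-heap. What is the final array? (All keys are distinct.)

[15, 1, -1, -3, -4, -7, -6, -16, -15, -14]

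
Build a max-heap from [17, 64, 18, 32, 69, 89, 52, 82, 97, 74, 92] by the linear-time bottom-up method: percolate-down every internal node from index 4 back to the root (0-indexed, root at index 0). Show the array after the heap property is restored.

[97, 92, 89, 82, 74, 18, 52, 64, 32, 17, 69]

sift down from index 4:
  69 vs larger child 92 at index 10, swap → [17, 64, 18, 32, 92, 89, 52, 82, 97, 74, 69]
sift down from index 3:
  32 vs larger child 97 at index 8, swap → [17, 64, 18, 97, 92, 89, 52, 82, 32, 74, 69]
sift down from index 2:
  18 vs larger child 89 at index 5, swap → [17, 64, 89, 97, 92, 18, 52, 82, 32, 74, 69]
sift down from index 1:
  64 vs larger child 97 at index 3, swap → [17, 97, 89, 64, 92, 18, 52, 82, 32, 74, 69]
  64 vs larger child 82 at index 7, swap → [17, 97, 89, 82, 92, 18, 52, 64, 32, 74, 69]
sift down from index 0:
  17 vs larger child 97 at index 1, swap → [97, 17, 89, 82, 92, 18, 52, 64, 32, 74, 69]
  17 vs larger child 92 at index 4, swap → [97, 92, 89, 82, 17, 18, 52, 64, 32, 74, 69]
  17 vs larger child 74 at index 9, swap → [97, 92, 89, 82, 74, 18, 52, 64, 32, 17, 69]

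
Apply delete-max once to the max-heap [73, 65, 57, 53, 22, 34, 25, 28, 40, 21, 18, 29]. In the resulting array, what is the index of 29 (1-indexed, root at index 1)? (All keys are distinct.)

remove root 73; move last element 29 to root → [29, 65, 57, 53, 22, 34, 25, 28, 40, 21, 18]
29 vs larger child 65 at index 2, swap → [65, 29, 57, 53, 22, 34, 25, 28, 40, 21, 18]
29 vs larger child 53 at index 4, swap → [65, 53, 57, 29, 22, 34, 25, 28, 40, 21, 18]
29 vs larger child 40 at index 9, swap → [65, 53, 57, 40, 22, 34, 25, 28, 29, 21, 18]
resulting array: [65, 53, 57, 40, 22, 34, 25, 28, 29, 21, 18]

9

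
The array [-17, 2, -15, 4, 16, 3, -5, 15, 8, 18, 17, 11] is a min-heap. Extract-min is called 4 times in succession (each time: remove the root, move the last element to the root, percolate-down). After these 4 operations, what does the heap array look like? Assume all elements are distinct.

[3, 4, 11, 8, 16, 17, 18, 15]

extract-min #1 returns -17:
  remove root -17; move last element 11 to root → [11, 2, -15, 4, 16, 3, -5, 15, 8, 18, 17]
  11 vs smaller child -15 at index 2, swap → [-15, 2, 11, 4, 16, 3, -5, 15, 8, 18, 17]
  11 vs smaller child -5 at index 6, swap → [-15, 2, -5, 4, 16, 3, 11, 15, 8, 18, 17]
extract-min #2 returns -15:
  remove root -15; move last element 17 to root → [17, 2, -5, 4, 16, 3, 11, 15, 8, 18]
  17 vs smaller child -5 at index 2, swap → [-5, 2, 17, 4, 16, 3, 11, 15, 8, 18]
  17 vs smaller child 3 at index 5, swap → [-5, 2, 3, 4, 16, 17, 11, 15, 8, 18]
extract-min #3 returns -5:
  remove root -5; move last element 18 to root → [18, 2, 3, 4, 16, 17, 11, 15, 8]
  18 vs smaller child 2 at index 1, swap → [2, 18, 3, 4, 16, 17, 11, 15, 8]
  18 vs smaller child 4 at index 3, swap → [2, 4, 3, 18, 16, 17, 11, 15, 8]
  18 vs smaller child 8 at index 8, swap → [2, 4, 3, 8, 16, 17, 11, 15, 18]
extract-min #4 returns 2:
  remove root 2; move last element 18 to root → [18, 4, 3, 8, 16, 17, 11, 15]
  18 vs smaller child 3 at index 2, swap → [3, 4, 18, 8, 16, 17, 11, 15]
  18 vs smaller child 11 at index 6, swap → [3, 4, 11, 8, 16, 17, 18, 15]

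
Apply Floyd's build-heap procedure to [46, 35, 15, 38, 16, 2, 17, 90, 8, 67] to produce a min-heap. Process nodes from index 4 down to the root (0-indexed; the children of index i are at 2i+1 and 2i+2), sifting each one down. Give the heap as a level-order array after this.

[2, 8, 15, 35, 16, 46, 17, 90, 38, 67]

sift down from index 4: already satisfies heap property
sift down from index 3:
  38 vs smaller child 8 at index 8, swap → [46, 35, 15, 8, 16, 2, 17, 90, 38, 67]
sift down from index 2:
  15 vs smaller child 2 at index 5, swap → [46, 35, 2, 8, 16, 15, 17, 90, 38, 67]
sift down from index 1:
  35 vs smaller child 8 at index 3, swap → [46, 8, 2, 35, 16, 15, 17, 90, 38, 67]
sift down from index 0:
  46 vs smaller child 2 at index 2, swap → [2, 8, 46, 35, 16, 15, 17, 90, 38, 67]
  46 vs smaller child 15 at index 5, swap → [2, 8, 15, 35, 16, 46, 17, 90, 38, 67]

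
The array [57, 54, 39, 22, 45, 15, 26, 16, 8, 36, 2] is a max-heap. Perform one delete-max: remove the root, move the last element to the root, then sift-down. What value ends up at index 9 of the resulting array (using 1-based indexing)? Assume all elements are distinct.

8

remove root 57; move last element 2 to root → [2, 54, 39, 22, 45, 15, 26, 16, 8, 36]
2 vs larger child 54 at index 2, swap → [54, 2, 39, 22, 45, 15, 26, 16, 8, 36]
2 vs larger child 45 at index 5, swap → [54, 45, 39, 22, 2, 15, 26, 16, 8, 36]
2 vs only child 36 at index 10, swap → [54, 45, 39, 22, 36, 15, 26, 16, 8, 2]
resulting array: [54, 45, 39, 22, 36, 15, 26, 16, 8, 2]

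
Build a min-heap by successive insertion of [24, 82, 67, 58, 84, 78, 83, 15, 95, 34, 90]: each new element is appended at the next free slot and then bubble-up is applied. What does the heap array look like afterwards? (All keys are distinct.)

Insert 24:
  append 24 at index 0 → [24] (no swap needed)
Insert 82:
  append 82 at index 1 → [24, 82] (no swap needed)
Insert 67:
  append 67 at index 2 → [24, 82, 67] (no swap needed)
Insert 58:
  append 58 at index 3 → [24, 82, 67, 58]
  58 < parent 82 at index 1, swap → [24, 58, 67, 82]
Insert 84:
  append 84 at index 4 → [24, 58, 67, 82, 84] (no swap needed)
Insert 78:
  append 78 at index 5 → [24, 58, 67, 82, 84, 78] (no swap needed)
Insert 83:
  append 83 at index 6 → [24, 58, 67, 82, 84, 78, 83] (no swap needed)
Insert 15:
  append 15 at index 7 → [24, 58, 67, 82, 84, 78, 83, 15]
  15 < parent 82 at index 3, swap → [24, 58, 67, 15, 84, 78, 83, 82]
  15 < parent 58 at index 1, swap → [24, 15, 67, 58, 84, 78, 83, 82]
  15 < parent 24 at index 0, swap → [15, 24, 67, 58, 84, 78, 83, 82]
Insert 95:
  append 95 at index 8 → [15, 24, 67, 58, 84, 78, 83, 82, 95] (no swap needed)
Insert 34:
  append 34 at index 9 → [15, 24, 67, 58, 84, 78, 83, 82, 95, 34]
  34 < parent 84 at index 4, swap → [15, 24, 67, 58, 34, 78, 83, 82, 95, 84]
Insert 90:
  append 90 at index 10 → [15, 24, 67, 58, 34, 78, 83, 82, 95, 84, 90] (no swap needed)

[15, 24, 67, 58, 34, 78, 83, 82, 95, 84, 90]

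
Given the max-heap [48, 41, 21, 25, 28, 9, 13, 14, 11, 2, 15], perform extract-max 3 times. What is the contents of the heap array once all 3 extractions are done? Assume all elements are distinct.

[25, 15, 21, 14, 11, 9, 13, 2]

extract-max #1 returns 48:
  remove root 48; move last element 15 to root → [15, 41, 21, 25, 28, 9, 13, 14, 11, 2]
  15 vs larger child 41 at index 1, swap → [41, 15, 21, 25, 28, 9, 13, 14, 11, 2]
  15 vs larger child 28 at index 4, swap → [41, 28, 21, 25, 15, 9, 13, 14, 11, 2]
extract-max #2 returns 41:
  remove root 41; move last element 2 to root → [2, 28, 21, 25, 15, 9, 13, 14, 11]
  2 vs larger child 28 at index 1, swap → [28, 2, 21, 25, 15, 9, 13, 14, 11]
  2 vs larger child 25 at index 3, swap → [28, 25, 21, 2, 15, 9, 13, 14, 11]
  2 vs larger child 14 at index 7, swap → [28, 25, 21, 14, 15, 9, 13, 2, 11]
extract-max #3 returns 28:
  remove root 28; move last element 11 to root → [11, 25, 21, 14, 15, 9, 13, 2]
  11 vs larger child 25 at index 1, swap → [25, 11, 21, 14, 15, 9, 13, 2]
  11 vs larger child 15 at index 4, swap → [25, 15, 21, 14, 11, 9, 13, 2]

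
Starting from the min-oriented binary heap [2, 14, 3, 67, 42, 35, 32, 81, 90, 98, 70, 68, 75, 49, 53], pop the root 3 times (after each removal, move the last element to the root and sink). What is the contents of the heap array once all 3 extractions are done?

[32, 42, 35, 67, 53, 68, 49, 81, 90, 98, 70, 75]

extract-min #1 returns 2:
  remove root 2; move last element 53 to root → [53, 14, 3, 67, 42, 35, 32, 81, 90, 98, 70, 68, 75, 49]
  53 vs smaller child 3 at index 2, swap → [3, 14, 53, 67, 42, 35, 32, 81, 90, 98, 70, 68, 75, 49]
  53 vs smaller child 32 at index 6, swap → [3, 14, 32, 67, 42, 35, 53, 81, 90, 98, 70, 68, 75, 49]
  53 vs only child 49 at index 13, swap → [3, 14, 32, 67, 42, 35, 49, 81, 90, 98, 70, 68, 75, 53]
extract-min #2 returns 3:
  remove root 3; move last element 53 to root → [53, 14, 32, 67, 42, 35, 49, 81, 90, 98, 70, 68, 75]
  53 vs smaller child 14 at index 1, swap → [14, 53, 32, 67, 42, 35, 49, 81, 90, 98, 70, 68, 75]
  53 vs smaller child 42 at index 4, swap → [14, 42, 32, 67, 53, 35, 49, 81, 90, 98, 70, 68, 75]
extract-min #3 returns 14:
  remove root 14; move last element 75 to root → [75, 42, 32, 67, 53, 35, 49, 81, 90, 98, 70, 68]
  75 vs smaller child 32 at index 2, swap → [32, 42, 75, 67, 53, 35, 49, 81, 90, 98, 70, 68]
  75 vs smaller child 35 at index 5, swap → [32, 42, 35, 67, 53, 75, 49, 81, 90, 98, 70, 68]
  75 vs only child 68 at index 11, swap → [32, 42, 35, 67, 53, 68, 49, 81, 90, 98, 70, 75]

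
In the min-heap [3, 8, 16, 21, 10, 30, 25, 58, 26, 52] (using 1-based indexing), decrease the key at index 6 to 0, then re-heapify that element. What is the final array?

[0, 8, 3, 21, 10, 16, 25, 58, 26, 52]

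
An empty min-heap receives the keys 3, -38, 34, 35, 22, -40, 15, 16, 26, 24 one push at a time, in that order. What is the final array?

[-40, 3, -38, 16, 22, 34, 15, 35, 26, 24]

Insert 3:
  append 3 at index 0 → [3] (no swap needed)
Insert -38:
  append -38 at index 1 → [3, -38]
  -38 < parent 3 at index 0, swap → [-38, 3]
Insert 34:
  append 34 at index 2 → [-38, 3, 34] (no swap needed)
Insert 35:
  append 35 at index 3 → [-38, 3, 34, 35] (no swap needed)
Insert 22:
  append 22 at index 4 → [-38, 3, 34, 35, 22] (no swap needed)
Insert -40:
  append -40 at index 5 → [-38, 3, 34, 35, 22, -40]
  -40 < parent 34 at index 2, swap → [-38, 3, -40, 35, 22, 34]
  -40 < parent -38 at index 0, swap → [-40, 3, -38, 35, 22, 34]
Insert 15:
  append 15 at index 6 → [-40, 3, -38, 35, 22, 34, 15] (no swap needed)
Insert 16:
  append 16 at index 7 → [-40, 3, -38, 35, 22, 34, 15, 16]
  16 < parent 35 at index 3, swap → [-40, 3, -38, 16, 22, 34, 15, 35]
Insert 26:
  append 26 at index 8 → [-40, 3, -38, 16, 22, 34, 15, 35, 26] (no swap needed)
Insert 24:
  append 24 at index 9 → [-40, 3, -38, 16, 22, 34, 15, 35, 26, 24] (no swap needed)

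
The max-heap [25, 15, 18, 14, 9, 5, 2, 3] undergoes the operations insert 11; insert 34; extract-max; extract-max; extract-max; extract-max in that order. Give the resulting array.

[14, 9, 11, 3, 2, 5]

insert 11:
  append 11 at index 8 → [25, 15, 18, 14, 9, 5, 2, 3, 11] (no swap needed)
insert 34:
  append 34 at index 9 → [25, 15, 18, 14, 9, 5, 2, 3, 11, 34]
  34 > parent 9 at index 4, swap → [25, 15, 18, 14, 34, 5, 2, 3, 11, 9]
  34 > parent 15 at index 1, swap → [25, 34, 18, 14, 15, 5, 2, 3, 11, 9]
  34 > parent 25 at index 0, swap → [34, 25, 18, 14, 15, 5, 2, 3, 11, 9]
extract-max → returns 34:
  remove root 34; move last element 9 to root → [9, 25, 18, 14, 15, 5, 2, 3, 11]
  9 vs larger child 25 at index 1, swap → [25, 9, 18, 14, 15, 5, 2, 3, 11]
  9 vs larger child 15 at index 4, swap → [25, 15, 18, 14, 9, 5, 2, 3, 11]
extract-max → returns 25:
  remove root 25; move last element 11 to root → [11, 15, 18, 14, 9, 5, 2, 3]
  11 vs larger child 18 at index 2, swap → [18, 15, 11, 14, 9, 5, 2, 3]
extract-max → returns 18:
  remove root 18; move last element 3 to root → [3, 15, 11, 14, 9, 5, 2]
  3 vs larger child 15 at index 1, swap → [15, 3, 11, 14, 9, 5, 2]
  3 vs larger child 14 at index 3, swap → [15, 14, 11, 3, 9, 5, 2]
extract-max → returns 15:
  remove root 15; move last element 2 to root → [2, 14, 11, 3, 9, 5]
  2 vs larger child 14 at index 1, swap → [14, 2, 11, 3, 9, 5]
  2 vs larger child 9 at index 4, swap → [14, 9, 11, 3, 2, 5]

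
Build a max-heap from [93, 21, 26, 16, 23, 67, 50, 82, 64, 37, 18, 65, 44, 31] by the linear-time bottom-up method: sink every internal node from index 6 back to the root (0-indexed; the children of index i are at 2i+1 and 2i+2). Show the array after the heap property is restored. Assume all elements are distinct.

[93, 82, 67, 64, 37, 65, 50, 16, 21, 23, 18, 26, 44, 31]

sift down from index 6: already satisfies heap property
sift down from index 5: already satisfies heap property
sift down from index 4:
  23 vs larger child 37 at index 9, swap → [93, 21, 26, 16, 37, 67, 50, 82, 64, 23, 18, 65, 44, 31]
sift down from index 3:
  16 vs larger child 82 at index 7, swap → [93, 21, 26, 82, 37, 67, 50, 16, 64, 23, 18, 65, 44, 31]
sift down from index 2:
  26 vs larger child 67 at index 5, swap → [93, 21, 67, 82, 37, 26, 50, 16, 64, 23, 18, 65, 44, 31]
  26 vs larger child 65 at index 11, swap → [93, 21, 67, 82, 37, 65, 50, 16, 64, 23, 18, 26, 44, 31]
sift down from index 1:
  21 vs larger child 82 at index 3, swap → [93, 82, 67, 21, 37, 65, 50, 16, 64, 23, 18, 26, 44, 31]
  21 vs larger child 64 at index 8, swap → [93, 82, 67, 64, 37, 65, 50, 16, 21, 23, 18, 26, 44, 31]
sift down from index 0: already satisfies heap property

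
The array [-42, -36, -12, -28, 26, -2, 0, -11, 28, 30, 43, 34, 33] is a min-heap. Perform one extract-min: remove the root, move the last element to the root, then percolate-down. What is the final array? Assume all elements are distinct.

[-36, -28, -12, -11, 26, -2, 0, 33, 28, 30, 43, 34]

remove root -42; move last element 33 to root → [33, -36, -12, -28, 26, -2, 0, -11, 28, 30, 43, 34]
33 vs smaller child -36 at index 1, swap → [-36, 33, -12, -28, 26, -2, 0, -11, 28, 30, 43, 34]
33 vs smaller child -28 at index 3, swap → [-36, -28, -12, 33, 26, -2, 0, -11, 28, 30, 43, 34]
33 vs smaller child -11 at index 7, swap → [-36, -28, -12, -11, 26, -2, 0, 33, 28, 30, 43, 34]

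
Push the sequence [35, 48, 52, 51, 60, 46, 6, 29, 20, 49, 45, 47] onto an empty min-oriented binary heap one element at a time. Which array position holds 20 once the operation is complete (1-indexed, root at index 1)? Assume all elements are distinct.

2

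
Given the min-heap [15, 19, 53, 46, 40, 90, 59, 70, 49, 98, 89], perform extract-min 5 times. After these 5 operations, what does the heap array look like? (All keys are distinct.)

extract-min #1 returns 15:
  remove root 15; move last element 89 to root → [89, 19, 53, 46, 40, 90, 59, 70, 49, 98]
  89 vs smaller child 19 at index 1, swap → [19, 89, 53, 46, 40, 90, 59, 70, 49, 98]
  89 vs smaller child 40 at index 4, swap → [19, 40, 53, 46, 89, 90, 59, 70, 49, 98]
extract-min #2 returns 19:
  remove root 19; move last element 98 to root → [98, 40, 53, 46, 89, 90, 59, 70, 49]
  98 vs smaller child 40 at index 1, swap → [40, 98, 53, 46, 89, 90, 59, 70, 49]
  98 vs smaller child 46 at index 3, swap → [40, 46, 53, 98, 89, 90, 59, 70, 49]
  98 vs smaller child 49 at index 8, swap → [40, 46, 53, 49, 89, 90, 59, 70, 98]
extract-min #3 returns 40:
  remove root 40; move last element 98 to root → [98, 46, 53, 49, 89, 90, 59, 70]
  98 vs smaller child 46 at index 1, swap → [46, 98, 53, 49, 89, 90, 59, 70]
  98 vs smaller child 49 at index 3, swap → [46, 49, 53, 98, 89, 90, 59, 70]
  98 vs only child 70 at index 7, swap → [46, 49, 53, 70, 89, 90, 59, 98]
extract-min #4 returns 46:
  remove root 46; move last element 98 to root → [98, 49, 53, 70, 89, 90, 59]
  98 vs smaller child 49 at index 1, swap → [49, 98, 53, 70, 89, 90, 59]
  98 vs smaller child 70 at index 3, swap → [49, 70, 53, 98, 89, 90, 59]
extract-min #5 returns 49:
  remove root 49; move last element 59 to root → [59, 70, 53, 98, 89, 90]
  59 vs smaller child 53 at index 2, swap → [53, 70, 59, 98, 89, 90]

[53, 70, 59, 98, 89, 90]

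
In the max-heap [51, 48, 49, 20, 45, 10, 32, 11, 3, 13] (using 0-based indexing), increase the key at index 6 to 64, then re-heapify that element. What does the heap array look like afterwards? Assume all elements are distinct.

[64, 48, 51, 20, 45, 10, 49, 11, 3, 13]

set index 6 from 32 to 64 → [51, 48, 49, 20, 45, 10, 64, 11, 3, 13]
64 > parent 49 at index 2, swap → [51, 48, 64, 20, 45, 10, 49, 11, 3, 13]
64 > parent 51 at index 0, swap → [64, 48, 51, 20, 45, 10, 49, 11, 3, 13]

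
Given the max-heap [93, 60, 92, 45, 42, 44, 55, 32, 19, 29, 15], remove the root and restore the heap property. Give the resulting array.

[92, 60, 55, 45, 42, 44, 15, 32, 19, 29]

remove root 93; move last element 15 to root → [15, 60, 92, 45, 42, 44, 55, 32, 19, 29]
15 vs larger child 92 at index 2, swap → [92, 60, 15, 45, 42, 44, 55, 32, 19, 29]
15 vs larger child 55 at index 6, swap → [92, 60, 55, 45, 42, 44, 15, 32, 19, 29]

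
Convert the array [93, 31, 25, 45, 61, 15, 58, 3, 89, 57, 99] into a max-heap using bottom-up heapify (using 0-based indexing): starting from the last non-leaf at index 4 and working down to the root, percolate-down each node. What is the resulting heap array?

sift down from index 4:
  61 vs larger child 99 at index 10, swap → [93, 31, 25, 45, 99, 15, 58, 3, 89, 57, 61]
sift down from index 3:
  45 vs larger child 89 at index 8, swap → [93, 31, 25, 89, 99, 15, 58, 3, 45, 57, 61]
sift down from index 2:
  25 vs larger child 58 at index 6, swap → [93, 31, 58, 89, 99, 15, 25, 3, 45, 57, 61]
sift down from index 1:
  31 vs larger child 99 at index 4, swap → [93, 99, 58, 89, 31, 15, 25, 3, 45, 57, 61]
  31 vs larger child 61 at index 10, swap → [93, 99, 58, 89, 61, 15, 25, 3, 45, 57, 31]
sift down from index 0:
  93 vs larger child 99 at index 1, swap → [99, 93, 58, 89, 61, 15, 25, 3, 45, 57, 31]

[99, 93, 58, 89, 61, 15, 25, 3, 45, 57, 31]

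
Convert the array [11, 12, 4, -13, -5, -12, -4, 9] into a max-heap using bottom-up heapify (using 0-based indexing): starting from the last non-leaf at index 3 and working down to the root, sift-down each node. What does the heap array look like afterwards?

[12, 11, 4, 9, -5, -12, -4, -13]

sift down from index 3:
  -13 vs only child 9 at index 7, swap → [11, 12, 4, 9, -5, -12, -4, -13]
sift down from index 2: already satisfies heap property
sift down from index 1: already satisfies heap property
sift down from index 0:
  11 vs larger child 12 at index 1, swap → [12, 11, 4, 9, -5, -12, -4, -13]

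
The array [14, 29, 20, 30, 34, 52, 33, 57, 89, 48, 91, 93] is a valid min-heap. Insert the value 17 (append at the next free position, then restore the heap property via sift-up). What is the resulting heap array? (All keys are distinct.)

[14, 29, 17, 30, 34, 20, 33, 57, 89, 48, 91, 93, 52]

append 17 at index 12 → [14, 29, 20, 30, 34, 52, 33, 57, 89, 48, 91, 93, 17]
17 < parent 52 at index 5, swap → [14, 29, 20, 30, 34, 17, 33, 57, 89, 48, 91, 93, 52]
17 < parent 20 at index 2, swap → [14, 29, 17, 30, 34, 20, 33, 57, 89, 48, 91, 93, 52]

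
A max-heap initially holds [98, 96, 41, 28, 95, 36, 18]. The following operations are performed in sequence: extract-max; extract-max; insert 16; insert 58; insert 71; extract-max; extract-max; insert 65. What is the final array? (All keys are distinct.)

[65, 36, 58, 28, 18, 16, 41]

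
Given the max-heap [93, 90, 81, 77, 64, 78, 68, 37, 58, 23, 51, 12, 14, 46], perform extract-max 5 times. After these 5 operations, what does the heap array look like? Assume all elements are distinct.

[68, 64, 23, 58, 51, 14, 12, 37, 46]

extract-max #1 returns 93:
  remove root 93; move last element 46 to root → [46, 90, 81, 77, 64, 78, 68, 37, 58, 23, 51, 12, 14]
  46 vs larger child 90 at index 1, swap → [90, 46, 81, 77, 64, 78, 68, 37, 58, 23, 51, 12, 14]
  46 vs larger child 77 at index 3, swap → [90, 77, 81, 46, 64, 78, 68, 37, 58, 23, 51, 12, 14]
  46 vs larger child 58 at index 8, swap → [90, 77, 81, 58, 64, 78, 68, 37, 46, 23, 51, 12, 14]
extract-max #2 returns 90:
  remove root 90; move last element 14 to root → [14, 77, 81, 58, 64, 78, 68, 37, 46, 23, 51, 12]
  14 vs larger child 81 at index 2, swap → [81, 77, 14, 58, 64, 78, 68, 37, 46, 23, 51, 12]
  14 vs larger child 78 at index 5, swap → [81, 77, 78, 58, 64, 14, 68, 37, 46, 23, 51, 12]
extract-max #3 returns 81:
  remove root 81; move last element 12 to root → [12, 77, 78, 58, 64, 14, 68, 37, 46, 23, 51]
  12 vs larger child 78 at index 2, swap → [78, 77, 12, 58, 64, 14, 68, 37, 46, 23, 51]
  12 vs larger child 68 at index 6, swap → [78, 77, 68, 58, 64, 14, 12, 37, 46, 23, 51]
extract-max #4 returns 78:
  remove root 78; move last element 51 to root → [51, 77, 68, 58, 64, 14, 12, 37, 46, 23]
  51 vs larger child 77 at index 1, swap → [77, 51, 68, 58, 64, 14, 12, 37, 46, 23]
  51 vs larger child 64 at index 4, swap → [77, 64, 68, 58, 51, 14, 12, 37, 46, 23]
extract-max #5 returns 77:
  remove root 77; move last element 23 to root → [23, 64, 68, 58, 51, 14, 12, 37, 46]
  23 vs larger child 68 at index 2, swap → [68, 64, 23, 58, 51, 14, 12, 37, 46]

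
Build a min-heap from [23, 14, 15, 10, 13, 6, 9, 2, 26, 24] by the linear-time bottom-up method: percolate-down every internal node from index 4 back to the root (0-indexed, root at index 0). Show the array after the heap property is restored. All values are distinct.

[2, 10, 6, 14, 13, 15, 9, 23, 26, 24]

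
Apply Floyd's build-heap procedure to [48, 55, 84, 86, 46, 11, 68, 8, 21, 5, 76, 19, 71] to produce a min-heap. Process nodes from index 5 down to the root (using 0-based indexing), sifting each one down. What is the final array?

[5, 8, 11, 21, 46, 19, 68, 86, 48, 55, 76, 84, 71]

sift down from index 5: already satisfies heap property
sift down from index 4:
  46 vs smaller child 5 at index 9, swap → [48, 55, 84, 86, 5, 11, 68, 8, 21, 46, 76, 19, 71]
sift down from index 3:
  86 vs smaller child 8 at index 7, swap → [48, 55, 84, 8, 5, 11, 68, 86, 21, 46, 76, 19, 71]
sift down from index 2:
  84 vs smaller child 11 at index 5, swap → [48, 55, 11, 8, 5, 84, 68, 86, 21, 46, 76, 19, 71]
  84 vs smaller child 19 at index 11, swap → [48, 55, 11, 8, 5, 19, 68, 86, 21, 46, 76, 84, 71]
sift down from index 1:
  55 vs smaller child 5 at index 4, swap → [48, 5, 11, 8, 55, 19, 68, 86, 21, 46, 76, 84, 71]
  55 vs smaller child 46 at index 9, swap → [48, 5, 11, 8, 46, 19, 68, 86, 21, 55, 76, 84, 71]
sift down from index 0:
  48 vs smaller child 5 at index 1, swap → [5, 48, 11, 8, 46, 19, 68, 86, 21, 55, 76, 84, 71]
  48 vs smaller child 8 at index 3, swap → [5, 8, 11, 48, 46, 19, 68, 86, 21, 55, 76, 84, 71]
  48 vs smaller child 21 at index 8, swap → [5, 8, 11, 21, 46, 19, 68, 86, 48, 55, 76, 84, 71]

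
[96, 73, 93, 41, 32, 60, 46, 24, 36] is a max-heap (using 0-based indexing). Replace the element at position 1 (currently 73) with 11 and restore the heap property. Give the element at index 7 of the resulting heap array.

24

set index 1 from 73 to 11 → [96, 11, 93, 41, 32, 60, 46, 24, 36]
11 vs larger child 41 at index 3, swap → [96, 41, 93, 11, 32, 60, 46, 24, 36]
11 vs larger child 36 at index 8, swap → [96, 41, 93, 36, 32, 60, 46, 24, 11]
resulting array: [96, 41, 93, 36, 32, 60, 46, 24, 11]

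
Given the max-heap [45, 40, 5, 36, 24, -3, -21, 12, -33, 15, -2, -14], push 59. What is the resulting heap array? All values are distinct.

append 59 at index 12 → [45, 40, 5, 36, 24, -3, -21, 12, -33, 15, -2, -14, 59]
59 > parent -3 at index 5, swap → [45, 40, 5, 36, 24, 59, -21, 12, -33, 15, -2, -14, -3]
59 > parent 5 at index 2, swap → [45, 40, 59, 36, 24, 5, -21, 12, -33, 15, -2, -14, -3]
59 > parent 45 at index 0, swap → [59, 40, 45, 36, 24, 5, -21, 12, -33, 15, -2, -14, -3]

[59, 40, 45, 36, 24, 5, -21, 12, -33, 15, -2, -14, -3]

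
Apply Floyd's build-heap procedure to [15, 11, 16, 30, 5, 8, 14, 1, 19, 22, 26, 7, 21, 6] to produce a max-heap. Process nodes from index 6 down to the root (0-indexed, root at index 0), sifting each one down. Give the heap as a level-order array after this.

sift down from index 6: already satisfies heap property
sift down from index 5:
  8 vs larger child 21 at index 12, swap → [15, 11, 16, 30, 5, 21, 14, 1, 19, 22, 26, 7, 8, 6]
sift down from index 4:
  5 vs larger child 26 at index 10, swap → [15, 11, 16, 30, 26, 21, 14, 1, 19, 22, 5, 7, 8, 6]
sift down from index 3: already satisfies heap property
sift down from index 2:
  16 vs larger child 21 at index 5, swap → [15, 11, 21, 30, 26, 16, 14, 1, 19, 22, 5, 7, 8, 6]
sift down from index 1:
  11 vs larger child 30 at index 3, swap → [15, 30, 21, 11, 26, 16, 14, 1, 19, 22, 5, 7, 8, 6]
  11 vs larger child 19 at index 8, swap → [15, 30, 21, 19, 26, 16, 14, 1, 11, 22, 5, 7, 8, 6]
sift down from index 0:
  15 vs larger child 30 at index 1, swap → [30, 15, 21, 19, 26, 16, 14, 1, 11, 22, 5, 7, 8, 6]
  15 vs larger child 26 at index 4, swap → [30, 26, 21, 19, 15, 16, 14, 1, 11, 22, 5, 7, 8, 6]
  15 vs larger child 22 at index 9, swap → [30, 26, 21, 19, 22, 16, 14, 1, 11, 15, 5, 7, 8, 6]

[30, 26, 21, 19, 22, 16, 14, 1, 11, 15, 5, 7, 8, 6]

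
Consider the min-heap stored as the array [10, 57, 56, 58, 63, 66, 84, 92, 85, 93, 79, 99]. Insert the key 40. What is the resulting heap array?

append 40 at index 12 → [10, 57, 56, 58, 63, 66, 84, 92, 85, 93, 79, 99, 40]
40 < parent 66 at index 5, swap → [10, 57, 56, 58, 63, 40, 84, 92, 85, 93, 79, 99, 66]
40 < parent 56 at index 2, swap → [10, 57, 40, 58, 63, 56, 84, 92, 85, 93, 79, 99, 66]

[10, 57, 40, 58, 63, 56, 84, 92, 85, 93, 79, 99, 66]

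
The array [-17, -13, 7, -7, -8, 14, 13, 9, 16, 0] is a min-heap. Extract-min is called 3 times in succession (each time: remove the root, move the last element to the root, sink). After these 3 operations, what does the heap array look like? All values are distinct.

[-7, 0, 7, 9, 16, 14, 13]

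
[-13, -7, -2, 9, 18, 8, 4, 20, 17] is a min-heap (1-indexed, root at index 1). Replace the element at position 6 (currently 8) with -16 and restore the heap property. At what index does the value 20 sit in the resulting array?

8

set index 6 from 8 to -16 → [-13, -7, -2, 9, 18, -16, 4, 20, 17]
-16 < parent -2 at index 3, swap → [-13, -7, -16, 9, 18, -2, 4, 20, 17]
-16 < parent -13 at index 1, swap → [-16, -7, -13, 9, 18, -2, 4, 20, 17]
resulting array: [-16, -7, -13, 9, 18, -2, 4, 20, 17]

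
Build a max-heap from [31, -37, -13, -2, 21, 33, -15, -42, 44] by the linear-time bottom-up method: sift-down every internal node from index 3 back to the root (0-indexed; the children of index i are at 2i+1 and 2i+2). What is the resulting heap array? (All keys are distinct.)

sift down from index 3:
  -2 vs larger child 44 at index 8, swap → [31, -37, -13, 44, 21, 33, -15, -42, -2]
sift down from index 2:
  -13 vs larger child 33 at index 5, swap → [31, -37, 33, 44, 21, -13, -15, -42, -2]
sift down from index 1:
  -37 vs larger child 44 at index 3, swap → [31, 44, 33, -37, 21, -13, -15, -42, -2]
  -37 vs larger child -2 at index 8, swap → [31, 44, 33, -2, 21, -13, -15, -42, -37]
sift down from index 0:
  31 vs larger child 44 at index 1, swap → [44, 31, 33, -2, 21, -13, -15, -42, -37]

[44, 31, 33, -2, 21, -13, -15, -42, -37]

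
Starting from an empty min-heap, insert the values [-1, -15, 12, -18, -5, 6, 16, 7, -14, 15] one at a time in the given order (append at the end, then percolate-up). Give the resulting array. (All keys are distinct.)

[-18, -15, 6, -14, -5, 12, 16, 7, -1, 15]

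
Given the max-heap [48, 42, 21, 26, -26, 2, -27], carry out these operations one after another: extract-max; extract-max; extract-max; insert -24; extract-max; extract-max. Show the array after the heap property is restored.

[-24, -27, -26]

extract-max → returns 48:
  remove root 48; move last element -27 to root → [-27, 42, 21, 26, -26, 2]
  -27 vs larger child 42 at index 1, swap → [42, -27, 21, 26, -26, 2]
  -27 vs larger child 26 at index 3, swap → [42, 26, 21, -27, -26, 2]
extract-max → returns 42:
  remove root 42; move last element 2 to root → [2, 26, 21, -27, -26]
  2 vs larger child 26 at index 1, swap → [26, 2, 21, -27, -26]
extract-max → returns 26:
  remove root 26; move last element -26 to root → [-26, 2, 21, -27]
  -26 vs larger child 21 at index 2, swap → [21, 2, -26, -27]
insert -24:
  append -24 at index 4 → [21, 2, -26, -27, -24] (no swap needed)
extract-max → returns 21:
  remove root 21; move last element -24 to root → [-24, 2, -26, -27]
  -24 vs larger child 2 at index 1, swap → [2, -24, -26, -27]
extract-max → returns 2:
  remove root 2; move last element -27 to root → [-27, -24, -26]
  -27 vs larger child -24 at index 1, swap → [-24, -27, -26]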